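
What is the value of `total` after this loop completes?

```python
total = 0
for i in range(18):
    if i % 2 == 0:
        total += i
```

Sum of even numbers 0 to 17
`total` takes the values: 0 → 2 → 6 → 12 → 20 → 30 → 42 → 56 → 72

Answer: 72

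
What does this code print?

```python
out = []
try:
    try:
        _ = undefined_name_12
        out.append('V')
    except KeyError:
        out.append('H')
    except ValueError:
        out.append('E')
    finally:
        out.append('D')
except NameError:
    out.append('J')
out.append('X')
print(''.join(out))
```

Execution trace: 'D' (finally) → 'J' (outer except NameError) → 'X' (after the try/except). Output: DJX

Answer: DJX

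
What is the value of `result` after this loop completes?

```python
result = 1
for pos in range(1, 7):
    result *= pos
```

6! = 720
`result` takes the values: 1 → 2 → 6 → 24 → 120 → 720

Answer: 720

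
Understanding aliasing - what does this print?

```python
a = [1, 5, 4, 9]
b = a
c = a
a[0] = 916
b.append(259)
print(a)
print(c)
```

Key concept: multiple aliases.
Step by step:
`a = [1, 5, 4, 9]` → a = [1, 5, 4, 9]
`b = a` → b = [1, 5, 4, 9] (same object as a)
`c = a` → c = [1, 5, 4, 9] (same object as a, b)
`a[0] = 916` → a = [916, 5, 4, 9] (same object as b, c); b = [916, 5, 4, 9] (same object as a, c); c = [916, 5, 4, 9] (same object as a, b)
`b.append(259)` → a = [916, 5, 4, 9, 259] (same object as b, c); b = [916, 5, 4, 9, 259] (same object as a, c); c = [916, 5, 4, 9, 259] (same object as a, b)
`print(a)` → prints [916, 5, 4, 9, 259]
`print(c)` → prints [916, 5, 4, 9, 259]

Answer:
[916, 5, 4, 9, 259]
[916, 5, 4, 9, 259]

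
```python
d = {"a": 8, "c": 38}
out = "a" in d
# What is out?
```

Trace:
`d = {"a": 8, "c": 38}` → d = {'a': 8, 'c': 38}
`out = "a" in d` → out = True
So out = True

Answer: True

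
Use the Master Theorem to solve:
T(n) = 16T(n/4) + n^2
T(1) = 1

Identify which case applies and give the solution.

a=16, b=4, f(n)=n^2. log_4(16) = 2. Since c=2 = 2, Case 2 applies: T(n) = Θ(n^log_b(a) · log n) = O(n^2 log n).

Answer: O(n^2 log n) - Case 2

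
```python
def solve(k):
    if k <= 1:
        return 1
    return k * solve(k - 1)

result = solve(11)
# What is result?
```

solve(11) = 11 * 10 * 9 * 8 * 7 * 6 * 5 * 4 * 3 * 2 * 1 = 39916800

Answer: 39916800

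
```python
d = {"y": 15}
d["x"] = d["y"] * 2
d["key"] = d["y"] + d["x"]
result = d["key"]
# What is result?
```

Trace:
`d = {"y": 15}` → d = {'y': 15}
`d["x"] = d["y"] * 2` → d = {'y': 15, 'x': 30}
`d["key"] = d["y"] + d["x"]` → d = {'y': 15, 'x': 30, 'key': 45}
`result = d["key"]` → result = 45
So result = 45

Answer: 45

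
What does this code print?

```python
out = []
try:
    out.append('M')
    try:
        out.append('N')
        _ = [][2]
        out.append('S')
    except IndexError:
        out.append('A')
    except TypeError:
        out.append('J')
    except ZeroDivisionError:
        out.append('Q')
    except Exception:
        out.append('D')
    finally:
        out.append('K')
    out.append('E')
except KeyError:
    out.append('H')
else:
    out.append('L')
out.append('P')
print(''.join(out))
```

Execution trace: 'M' (try body) → 'N' (inner try body) → 'A' (inner except IndexError) → 'K' (inner finally) → 'E' (try body, no exception) → 'L' (else) → 'P' (after the try/except). Output: MNAKELP

Answer: MNAKELP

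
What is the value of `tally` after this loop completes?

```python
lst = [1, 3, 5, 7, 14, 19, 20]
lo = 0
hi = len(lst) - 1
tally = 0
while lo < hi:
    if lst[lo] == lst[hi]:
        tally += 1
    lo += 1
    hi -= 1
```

Count matching pairs from ends
`tally` takes the values: 0

Answer: 0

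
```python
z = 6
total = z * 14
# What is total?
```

Trace:
`z = 6` → z = 6
`total = z * 14` → total = 84
So total = 84

Answer: 84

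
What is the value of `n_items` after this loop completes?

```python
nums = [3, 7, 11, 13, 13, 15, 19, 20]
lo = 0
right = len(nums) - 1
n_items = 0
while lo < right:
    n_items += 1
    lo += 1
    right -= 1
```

Iterations until pointers meet (list length 8)
`n_items` takes the values: 0 → 1 → 2 → 3 → 4

Answer: 4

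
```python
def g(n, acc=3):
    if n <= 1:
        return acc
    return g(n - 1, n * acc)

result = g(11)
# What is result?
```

Accumulator trace (n, acc): (11, 3) -> (10, 33) -> (9, 330) -> (8, 2970) -> (7, 23760) -> (6, 166320) -> (5, 997920) -> (4, 4989600) -> (3, 19958400) -> (2, 59875200) -> (1, 119750400) -> return 119750400

Answer: 119750400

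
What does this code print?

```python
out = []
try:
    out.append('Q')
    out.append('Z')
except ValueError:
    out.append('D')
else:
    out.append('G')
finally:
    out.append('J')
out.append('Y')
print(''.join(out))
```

Execution trace: 'Q' (try body) → 'Z' (try body, no exception) → 'G' (else) → 'J' (finally) → 'Y' (after the try/except). Output: QZGJY

Answer: QZGJY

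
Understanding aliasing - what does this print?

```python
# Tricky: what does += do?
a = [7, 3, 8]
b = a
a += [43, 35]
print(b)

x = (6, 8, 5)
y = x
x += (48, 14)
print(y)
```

Key concept: += behavior differs for mutable vs immutable.
Step by step:
`a = [7, 3, 8]` → a = [7, 3, 8]
`b = a` → b = [7, 3, 8] (same object as a)
`a += [43, 35]` → a = [7, 3, 8, 43, 35] (same object as b); b = [7, 3, 8, 43, 35] (same object as a)
`print(b)` → prints [7, 3, 8, 43, 35]
`x = (6, 8, 5)` → x = (6, 8, 5)
`y = x` → y = (6, 8, 5)
`x += (48, 14)` → x = (6, 8, 5, 48, 14)
`print(y)` → prints (6, 8, 5)

Answer:
[7, 3, 8, 43, 35]
(6, 8, 5)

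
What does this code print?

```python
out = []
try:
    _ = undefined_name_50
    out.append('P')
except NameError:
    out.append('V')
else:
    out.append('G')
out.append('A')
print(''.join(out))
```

Execution trace: 'V' (except NameError) → 'A' (after the try/except). Output: VA

Answer: VA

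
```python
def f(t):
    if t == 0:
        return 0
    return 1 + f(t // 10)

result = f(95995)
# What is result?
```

Count of digits of 95995: 5

Answer: 5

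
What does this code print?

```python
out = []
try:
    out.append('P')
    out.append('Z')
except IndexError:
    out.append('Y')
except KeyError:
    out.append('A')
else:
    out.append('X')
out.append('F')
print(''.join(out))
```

Execution trace: 'P' (try body) → 'Z' (try body, no exception) → 'X' (else) → 'F' (after the try/except). Output: PZXF

Answer: PZXF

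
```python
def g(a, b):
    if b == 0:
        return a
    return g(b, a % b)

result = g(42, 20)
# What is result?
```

g(42, 20) -> g(20, 2) -> g(2, 0) -> 2

Answer: 2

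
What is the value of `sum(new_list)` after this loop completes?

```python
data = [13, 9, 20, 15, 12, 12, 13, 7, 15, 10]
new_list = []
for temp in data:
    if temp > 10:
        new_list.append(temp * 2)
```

Sum of doubled values > 10
`new_list` takes the values: [] → [26] → [26, 40] → [26, 40, 30] → [26, 40, 30, 24] → [26, 40, 30, 24, 24] → [26, 40, 30, 24, 24, 26] → [26, 40, 30, 24, 24, 26, 30]
So `sum(new_list)` = 200

Answer: 200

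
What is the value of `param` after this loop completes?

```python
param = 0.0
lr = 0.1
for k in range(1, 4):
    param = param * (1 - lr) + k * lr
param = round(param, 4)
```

Moving average with lr=0.1
`param` takes the values: 0.0 → 0.1 → 0.29 → 0.561

Answer: 0.561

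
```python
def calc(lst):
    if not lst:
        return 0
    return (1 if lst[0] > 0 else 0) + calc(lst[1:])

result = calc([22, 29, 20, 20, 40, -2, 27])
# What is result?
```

Count of positive elements in [22, 29, 20, 20, 40, -2, 27] = 6

Answer: 6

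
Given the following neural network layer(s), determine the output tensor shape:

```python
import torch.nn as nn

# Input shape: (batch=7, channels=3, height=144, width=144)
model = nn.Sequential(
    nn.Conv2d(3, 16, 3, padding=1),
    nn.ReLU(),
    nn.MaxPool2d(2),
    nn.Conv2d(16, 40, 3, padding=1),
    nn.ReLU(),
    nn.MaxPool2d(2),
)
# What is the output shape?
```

Input: (7, 3, 144, 144) -> after first Conv2d: (7, 16, 144, 144) -> after first MaxPool2d: (7, 16, 72, 72) -> after second Conv2d: (7, 40, 72, 72) -> Output: (7, 40, 36, 36)

Answer: (7, 40, 36, 36)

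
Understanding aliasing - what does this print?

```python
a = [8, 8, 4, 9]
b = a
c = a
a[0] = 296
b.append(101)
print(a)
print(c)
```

Key concept: multiple aliases.
Step by step:
`a = [8, 8, 4, 9]` → a = [8, 8, 4, 9]
`b = a` → b = [8, 8, 4, 9] (same object as a)
`c = a` → c = [8, 8, 4, 9] (same object as a, b)
`a[0] = 296` → a = [296, 8, 4, 9] (same object as b, c); b = [296, 8, 4, 9] (same object as a, c); c = [296, 8, 4, 9] (same object as a, b)
`b.append(101)` → a = [296, 8, 4, 9, 101] (same object as b, c); b = [296, 8, 4, 9, 101] (same object as a, c); c = [296, 8, 4, 9, 101] (same object as a, b)
`print(a)` → prints [296, 8, 4, 9, 101]
`print(c)` → prints [296, 8, 4, 9, 101]

Answer:
[296, 8, 4, 9, 101]
[296, 8, 4, 9, 101]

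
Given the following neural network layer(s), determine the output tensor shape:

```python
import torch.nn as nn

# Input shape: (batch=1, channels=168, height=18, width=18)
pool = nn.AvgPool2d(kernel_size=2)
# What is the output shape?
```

Input: (1, 168, 18, 18) -> Output: (1, 168, 9, 9)

Answer: (1, 168, 9, 9)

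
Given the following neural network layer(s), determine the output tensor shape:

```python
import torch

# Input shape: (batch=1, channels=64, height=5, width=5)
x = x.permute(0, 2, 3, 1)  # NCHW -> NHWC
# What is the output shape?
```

Input: (1, 64, 5, 5) -> Output: (1, 5, 5, 64)

Answer: (1, 5, 5, 64)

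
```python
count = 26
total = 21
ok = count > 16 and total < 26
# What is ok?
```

Trace:
`count = 26` → count = 26
`total = 21` → total = 21
`ok = count > 16 and total < 26` → ok = True
So ok = True

Answer: True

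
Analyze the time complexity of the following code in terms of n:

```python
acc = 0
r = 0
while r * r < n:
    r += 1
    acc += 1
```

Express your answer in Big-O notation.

Each loop level contributes: √n. Multiplying the contributions gives O(√n).

Answer: O(√n)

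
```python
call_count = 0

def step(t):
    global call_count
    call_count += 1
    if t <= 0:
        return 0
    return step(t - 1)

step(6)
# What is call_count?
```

Linear recursion stepping by 1: 7 calls from t=6 down to ≤0.

Answer: 7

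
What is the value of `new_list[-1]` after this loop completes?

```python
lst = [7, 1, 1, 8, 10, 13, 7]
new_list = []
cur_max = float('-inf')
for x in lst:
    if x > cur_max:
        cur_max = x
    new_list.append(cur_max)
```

Running max ends at 13
`new_list` takes the values: [] → [7] → [7, 7] → [7, 7, 7] → [7, 7, 7, 8] → [7, 7, 7, 8, 10] → [7, 7, 7, 8, 10, 13] → [7, 7, 7, 8, 10, 13, 13]
So `new_list[-1]` = 13

Answer: 13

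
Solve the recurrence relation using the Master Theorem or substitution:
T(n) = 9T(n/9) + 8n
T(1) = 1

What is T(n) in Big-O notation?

By Master Theorem: a=9, b=9, f(n)=8n. Since log_9(9) = 1 and f(n) = Θ(n^1), Case 2 applies. T(n) = O(n log n).

Answer: O(n log n)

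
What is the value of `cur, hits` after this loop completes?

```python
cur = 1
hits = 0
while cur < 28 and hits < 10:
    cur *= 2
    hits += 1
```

Double until >= 28 or 10 iterations
`cur, hits` takes the values: (1, 0) → (2, 0) → (2, 1) → (4, 1) → (4, 2) → (8, 2) → (8, 3) → (16, 3) → (16, 4) → (32, 4) → (32, 5)

Answer: 32, 5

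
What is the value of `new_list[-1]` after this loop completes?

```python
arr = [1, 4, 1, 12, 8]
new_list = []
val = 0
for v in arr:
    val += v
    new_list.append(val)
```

Cumulative sum ends at 26
`new_list` takes the values: [] → [1] → [1, 5] → [1, 5, 6] → [1, 5, 6, 18] → [1, 5, 6, 18, 26]
So `new_list[-1]` = 26

Answer: 26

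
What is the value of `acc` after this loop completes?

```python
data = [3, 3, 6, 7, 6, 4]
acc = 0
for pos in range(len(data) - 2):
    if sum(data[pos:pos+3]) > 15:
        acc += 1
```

Count windows with sum > 15
`acc` takes the values: 0 → 1 → 2 → 3

Answer: 3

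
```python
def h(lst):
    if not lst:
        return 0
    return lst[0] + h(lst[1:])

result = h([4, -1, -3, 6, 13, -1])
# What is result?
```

4 + (-1) + (-3) + 6 + 13 + (-1) + 0 = 18

Answer: 18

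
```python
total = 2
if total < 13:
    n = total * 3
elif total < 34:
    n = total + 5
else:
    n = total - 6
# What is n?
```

Trace:
`total = 2` → total = 2
`if total < 13: ...` → total < 13 is True → n = 6
So n = 6

Answer: 6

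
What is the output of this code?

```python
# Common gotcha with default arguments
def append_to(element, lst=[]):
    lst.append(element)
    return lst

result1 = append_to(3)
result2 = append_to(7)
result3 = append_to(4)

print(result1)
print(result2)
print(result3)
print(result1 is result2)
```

Key concept: mutable default argument gotcha.
Step by step:
`result1 = append_to(3)` → result1 = [3]
`result2 = append_to(7)` → result1 = [3, 7] (same object as result2); result2 = [3, 7] (same object as result1)
`result3 = append_to(4)` → result1 = [3, 7, 4] (same object as result2, result3); result2 = [3, 7, 4] (same object as result1, result3); result3 = [3, 7, 4] (same object as result1, result2)
`print(result1)` → prints [3, 7, 4]
`print(result2)` → prints [3, 7, 4]
`print(result3)` → prints [3, 7, 4]
`print(result1 is result2)` → prints True

Answer:
[3, 7, 4]
[3, 7, 4]
[3, 7, 4]
True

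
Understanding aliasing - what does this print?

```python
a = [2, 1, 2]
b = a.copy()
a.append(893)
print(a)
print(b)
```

Key concept: list.copy() creates independent copy.
Step by step:
`a = [2, 1, 2]` → a = [2, 1, 2]
`b = a.copy()` → b = [2, 1, 2]
`a.append(893)` → a = [2, 1, 2, 893]
`print(a)` → prints [2, 1, 2, 893]
`print(b)` → prints [2, 1, 2]

Answer:
[2, 1, 2, 893]
[2, 1, 2]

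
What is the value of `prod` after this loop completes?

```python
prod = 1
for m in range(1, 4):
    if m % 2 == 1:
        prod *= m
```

Product of odd numbers 1 to 3
`prod` takes the values: 1 → 3

Answer: 3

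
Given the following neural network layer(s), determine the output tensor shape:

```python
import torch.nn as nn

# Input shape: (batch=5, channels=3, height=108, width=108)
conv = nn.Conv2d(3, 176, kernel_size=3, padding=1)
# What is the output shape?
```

Input: (5, 3, 108, 108) -> Output: (5, 176, 108, 108)

Answer: (5, 176, 108, 108)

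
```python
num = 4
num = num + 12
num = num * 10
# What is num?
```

Trace:
`num = 4` → num = 4
`num = num + 12` → num = 16
`num = num * 10` → num = 160
So num = 160

Answer: 160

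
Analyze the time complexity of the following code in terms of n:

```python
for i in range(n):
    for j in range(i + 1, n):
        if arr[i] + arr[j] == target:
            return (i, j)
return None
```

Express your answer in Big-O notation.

This is Two sum brute force. Time complexity: O(n²).

Answer: O(n²)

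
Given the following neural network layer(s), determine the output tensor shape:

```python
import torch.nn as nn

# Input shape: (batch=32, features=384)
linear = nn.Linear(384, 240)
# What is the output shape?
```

Input: (32, 384) -> Output: (32, 240)

Answer: (32, 240)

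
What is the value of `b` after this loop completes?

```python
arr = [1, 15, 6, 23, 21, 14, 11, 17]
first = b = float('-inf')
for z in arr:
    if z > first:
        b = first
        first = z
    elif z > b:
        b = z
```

Second largest (with repeats) in [1, 15, 6, 23, 21, 14, 11, 17]
`b` takes the values: -inf → 1 → 6 → 15 → 21

Answer: 21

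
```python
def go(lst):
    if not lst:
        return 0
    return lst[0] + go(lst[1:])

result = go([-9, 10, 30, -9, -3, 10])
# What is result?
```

(-9) + 10 + 30 + (-9) + (-3) + 10 + 0 = 29

Answer: 29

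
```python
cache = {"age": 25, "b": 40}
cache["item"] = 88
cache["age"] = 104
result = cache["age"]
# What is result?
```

Trace:
`cache = {"age": 25, "b": 40}` → cache = {'age': 25, 'b': 40}
`cache["item"] = 88` → cache = {'age': 25, 'b': 40, 'item': 88}
`cache["age"] = 104` → cache = {'age': 104, 'b': 40, 'item': 88}
`result = cache["age"]` → result = 104
So result = 104

Answer: 104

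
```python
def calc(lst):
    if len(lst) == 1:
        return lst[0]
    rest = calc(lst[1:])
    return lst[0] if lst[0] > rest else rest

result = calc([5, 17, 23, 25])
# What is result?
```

Recursive max over [5, 17, 23, 25] = 25

Answer: 25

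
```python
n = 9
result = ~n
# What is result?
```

Trace:
`n = 9` → n = 9
`result = ~n` → result = -10
So result = -10

Answer: -10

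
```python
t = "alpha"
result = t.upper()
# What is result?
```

Trace:
`t = "alpha"` → t = 'alpha'
`result = t.upper()` → result = 'ALPHA'
So result = 'ALPHA'

Answer: 'ALPHA'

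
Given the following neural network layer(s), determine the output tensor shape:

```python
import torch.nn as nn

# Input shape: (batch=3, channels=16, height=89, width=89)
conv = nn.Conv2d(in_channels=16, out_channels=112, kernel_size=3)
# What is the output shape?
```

Input: (3, 16, 89, 89) -> Output: (3, 112, 87, 87)

Answer: (3, 112, 87, 87)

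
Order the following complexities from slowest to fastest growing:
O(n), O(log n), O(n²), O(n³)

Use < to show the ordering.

Ordered by growth rate: O(log n) < O(n) < O(n²) < O(n³)

Answer: O(log n) < O(n) < O(n²) < O(n³)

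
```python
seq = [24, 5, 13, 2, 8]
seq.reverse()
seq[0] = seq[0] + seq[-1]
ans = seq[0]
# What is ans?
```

Trace:
`seq = [24, 5, 13, 2, 8]` → seq = [24, 5, 13, 2, 8]
`seq.reverse()` → seq = [8, 2, 13, 5, 24]
`seq[0] = seq[0] + seq[-1]` → seq = [32, 2, 13, 5, 24]
`ans = seq[0]` → ans = 32
So ans = 32

Answer: 32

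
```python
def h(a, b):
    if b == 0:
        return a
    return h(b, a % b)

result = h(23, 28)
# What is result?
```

h(23, 28) -> h(28, 23) -> h(23, 5) -> h(5, 3) -> h(3, 2) -> h(2, 1) -> h(1, 0) -> 1

Answer: 1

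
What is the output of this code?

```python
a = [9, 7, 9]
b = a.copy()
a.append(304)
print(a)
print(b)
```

Key concept: list.copy() creates independent copy.
Step by step:
`a = [9, 7, 9]` → a = [9, 7, 9]
`b = a.copy()` → b = [9, 7, 9]
`a.append(304)` → a = [9, 7, 9, 304]
`print(a)` → prints [9, 7, 9, 304]
`print(b)` → prints [9, 7, 9]

Answer:
[9, 7, 9, 304]
[9, 7, 9]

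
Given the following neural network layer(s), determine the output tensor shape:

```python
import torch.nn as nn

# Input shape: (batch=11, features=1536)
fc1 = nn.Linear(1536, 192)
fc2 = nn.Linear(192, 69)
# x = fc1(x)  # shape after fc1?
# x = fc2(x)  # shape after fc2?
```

Input: (11, 1536) -> after fc1: (11, 192) -> Output: (11, 69)

Answer: (11, 69)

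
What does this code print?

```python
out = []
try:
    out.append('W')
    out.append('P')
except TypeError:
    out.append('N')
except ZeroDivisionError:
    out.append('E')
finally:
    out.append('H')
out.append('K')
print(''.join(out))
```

Execution trace: 'W' (try body) → 'P' (try body, no exception) → 'H' (finally) → 'K' (after the try/except). Output: WPHK

Answer: WPHK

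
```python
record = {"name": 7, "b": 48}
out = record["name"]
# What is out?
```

Trace:
`record = {"name": 7, "b": 48}` → record = {'name': 7, 'b': 48}
`out = record["name"]` → out = 7
So out = 7

Answer: 7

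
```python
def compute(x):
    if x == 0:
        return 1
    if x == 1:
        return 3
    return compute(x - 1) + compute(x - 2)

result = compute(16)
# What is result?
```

Build up from base cases: compute(0)=1, compute(1)=3, compute(2)=4, compute(3)=7, compute(4)=11, compute(5)=18, compute(6)=29, ..., compute(16)=3571

Answer: 3571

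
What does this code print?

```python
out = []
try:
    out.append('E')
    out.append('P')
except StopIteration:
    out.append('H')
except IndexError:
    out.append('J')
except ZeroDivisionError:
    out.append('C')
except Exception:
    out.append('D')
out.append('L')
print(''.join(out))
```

Execution trace: 'E' (try body) → 'P' (try body, no exception) → 'L' (after the try/except). Output: EPL

Answer: EPL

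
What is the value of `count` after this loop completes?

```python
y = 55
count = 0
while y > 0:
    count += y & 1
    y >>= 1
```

Count set bits in 55 (binary: 0b110111)
`count` takes the values: 0 → 1 → 2 → 3 → 4 → 5

Answer: 5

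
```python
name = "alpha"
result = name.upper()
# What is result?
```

Trace:
`name = "alpha"` → name = 'alpha'
`result = name.upper()` → result = 'ALPHA'
So result = 'ALPHA'

Answer: 'ALPHA'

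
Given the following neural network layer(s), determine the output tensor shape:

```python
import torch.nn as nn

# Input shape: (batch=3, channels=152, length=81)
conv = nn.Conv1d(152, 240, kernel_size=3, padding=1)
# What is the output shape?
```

Input: (3, 152, 81) -> Output: (3, 240, 81)

Answer: (3, 240, 81)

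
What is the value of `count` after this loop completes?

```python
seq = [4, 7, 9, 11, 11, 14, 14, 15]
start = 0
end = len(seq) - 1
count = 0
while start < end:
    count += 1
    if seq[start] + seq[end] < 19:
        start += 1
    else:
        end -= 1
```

Steps to find pair summing to 19
`count` takes the values: 0 → 1 → 2 → 3 → 4 → 5 → 6 → 7

Answer: 7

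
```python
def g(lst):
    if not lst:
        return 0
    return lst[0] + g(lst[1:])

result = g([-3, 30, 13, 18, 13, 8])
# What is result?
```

(-3) + 30 + 13 + 18 + 13 + 8 + 0 = 79

Answer: 79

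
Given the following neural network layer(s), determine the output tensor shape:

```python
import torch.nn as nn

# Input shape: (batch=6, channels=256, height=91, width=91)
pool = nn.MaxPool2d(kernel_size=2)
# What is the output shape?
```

Input: (6, 256, 91, 91) -> Output: (6, 256, 45, 45)

Answer: (6, 256, 45, 45)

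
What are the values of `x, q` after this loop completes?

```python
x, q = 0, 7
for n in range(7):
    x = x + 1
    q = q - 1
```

x goes 0→7, q goes 7→0
`x, q` takes the values: (0, 7) → (1, 7) → (1, 6) → (2, 6) → (2, 5) → (3, 5) → (3, 4) → (4, 4) → (4, 3) → (5, 3) → (5, 2) → (6, 2) → (6, 1) → (7, 1) → (7, 0)

Answer: 7, 0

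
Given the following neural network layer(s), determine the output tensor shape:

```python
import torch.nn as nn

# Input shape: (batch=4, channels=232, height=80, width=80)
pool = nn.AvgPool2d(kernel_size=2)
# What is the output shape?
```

Input: (4, 232, 80, 80) -> Output: (4, 232, 40, 40)

Answer: (4, 232, 40, 40)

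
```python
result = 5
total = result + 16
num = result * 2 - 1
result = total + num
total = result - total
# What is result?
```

Trace:
`result = 5` → result = 5
`total = result + 16` → total = 21
`num = result * 2 - 1` → num = 9
`result = total + num` → result = 30
`total = result - total` → total = 9
So result = 30

Answer: 30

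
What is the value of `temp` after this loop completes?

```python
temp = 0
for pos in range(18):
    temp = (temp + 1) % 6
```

Increment mod 6, 18 times = 0
`temp` takes the values: 0 → 1 → 2 → 3 → 4 → 5 → 0 → 1 → 2 → 3 → 4 → 5 → 0 → 1 → 2 → 3 → 4 → 5 → 0

Answer: 0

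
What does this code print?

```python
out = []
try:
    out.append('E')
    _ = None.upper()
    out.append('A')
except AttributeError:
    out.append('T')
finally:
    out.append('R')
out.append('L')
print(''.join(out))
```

Execution trace: 'E' (try body) → 'T' (except AttributeError) → 'R' (finally) → 'L' (after the try/except). Output: ETRL

Answer: ETRL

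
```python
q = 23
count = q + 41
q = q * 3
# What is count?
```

Trace:
`q = 23` → q = 23
`count = q + 41` → count = 64
`q = q * 3` → q = 69
So count = 64

Answer: 64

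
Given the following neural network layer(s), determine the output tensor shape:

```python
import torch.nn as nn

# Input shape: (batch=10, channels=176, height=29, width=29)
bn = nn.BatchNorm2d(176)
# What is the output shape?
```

Input: (10, 176, 29, 29) -> Output: (10, 176, 29, 29)

Answer: (10, 176, 29, 29)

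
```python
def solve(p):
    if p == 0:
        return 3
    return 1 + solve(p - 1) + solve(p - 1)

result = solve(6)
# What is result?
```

solve(p) = 1 + 2·solve(p-1), solve(0)=3. Closed form: (3+1)·2^6 - 1 = 255.

Answer: 255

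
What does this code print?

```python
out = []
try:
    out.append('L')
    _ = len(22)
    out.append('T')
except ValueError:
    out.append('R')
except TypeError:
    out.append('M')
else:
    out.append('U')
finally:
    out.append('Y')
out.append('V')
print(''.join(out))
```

Execution trace: 'L' (try body) → 'M' (except TypeError) → 'Y' (finally) → 'V' (after the try/except). Output: LMYV

Answer: LMYV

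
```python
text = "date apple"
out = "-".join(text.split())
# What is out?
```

Trace:
`text = "date apple"` → text = 'date apple'
`out = "-".join(text.split())` → out = 'date-apple'
So out = 'date-apple'

Answer: 'date-apple'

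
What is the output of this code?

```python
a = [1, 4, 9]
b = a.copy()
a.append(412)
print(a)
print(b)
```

Key concept: list.copy() creates independent copy.
Step by step:
`a = [1, 4, 9]` → a = [1, 4, 9]
`b = a.copy()` → b = [1, 4, 9]
`a.append(412)` → a = [1, 4, 9, 412]
`print(a)` → prints [1, 4, 9, 412]
`print(b)` → prints [1, 4, 9]

Answer:
[1, 4, 9, 412]
[1, 4, 9]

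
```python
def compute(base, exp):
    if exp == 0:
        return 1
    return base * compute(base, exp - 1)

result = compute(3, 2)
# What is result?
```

compute(3, 2) = 3 * 3 = 9

Answer: 9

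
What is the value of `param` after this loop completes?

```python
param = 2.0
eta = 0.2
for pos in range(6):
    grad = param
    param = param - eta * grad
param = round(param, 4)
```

Gradient descent: w = 2.0 * (1 - 0.2)^6
`param` takes the values: 2.0 → 1.6 → 1.28 → 1.024 → 0.8192 → 0.65536 → 0.524288 → 0.5243

Answer: 0.5243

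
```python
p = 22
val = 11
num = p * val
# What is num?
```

Trace:
`p = 22` → p = 22
`val = 11` → val = 11
`num = p * val` → num = 242
So num = 242

Answer: 242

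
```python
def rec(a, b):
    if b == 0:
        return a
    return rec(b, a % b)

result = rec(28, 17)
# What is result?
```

rec(28, 17) -> rec(17, 11) -> rec(11, 6) -> rec(6, 5) -> rec(5, 1) -> rec(1, 0) -> 1

Answer: 1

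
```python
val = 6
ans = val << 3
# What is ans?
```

Trace:
`val = 6` → val = 6
`ans = val << 3` → ans = 48
So ans = 48

Answer: 48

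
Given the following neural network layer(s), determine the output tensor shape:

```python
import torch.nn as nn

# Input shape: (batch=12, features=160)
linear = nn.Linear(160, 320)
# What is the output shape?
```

Input: (12, 160) -> Output: (12, 320)

Answer: (12, 320)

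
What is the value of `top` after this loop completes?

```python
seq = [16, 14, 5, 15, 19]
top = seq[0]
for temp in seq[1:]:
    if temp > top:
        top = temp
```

Maximum of [16, 14, 5, 15, 19]
`top` takes the values: 16 → 19

Answer: 19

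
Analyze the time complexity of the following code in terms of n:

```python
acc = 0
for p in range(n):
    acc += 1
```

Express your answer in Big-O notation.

Each loop level contributes: n. Multiplying the contributions gives O(n).

Answer: O(n)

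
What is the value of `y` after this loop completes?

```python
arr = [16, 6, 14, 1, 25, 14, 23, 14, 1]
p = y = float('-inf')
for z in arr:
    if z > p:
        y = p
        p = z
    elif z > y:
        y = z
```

Second largest (with repeats) in [16, 6, 14, 1, 25, 14, 23, 14, 1]
`y` takes the values: -inf → 6 → 14 → 16 → 23

Answer: 23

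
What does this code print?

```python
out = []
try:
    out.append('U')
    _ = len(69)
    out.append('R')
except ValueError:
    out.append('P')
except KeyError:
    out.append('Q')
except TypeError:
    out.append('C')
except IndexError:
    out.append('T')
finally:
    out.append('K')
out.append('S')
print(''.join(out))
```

Execution trace: 'U' (try body) → 'C' (except TypeError) → 'K' (finally) → 'S' (after the try/except). Output: UCKS

Answer: UCKS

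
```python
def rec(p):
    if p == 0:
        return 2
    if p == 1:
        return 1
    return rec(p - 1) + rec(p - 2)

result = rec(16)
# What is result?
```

Build up from base cases: rec(0)=2, rec(1)=1, rec(2)=3, rec(3)=4, rec(4)=7, rec(5)=11, rec(6)=18, ..., rec(16)=2207

Answer: 2207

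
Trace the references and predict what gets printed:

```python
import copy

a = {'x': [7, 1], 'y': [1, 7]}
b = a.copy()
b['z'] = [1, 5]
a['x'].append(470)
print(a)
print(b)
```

Key concept: shallow copy of dict with mutable values.
Step by step:
`a = {'x': [7, 1], 'y': [1, 7]}` → a = {'x': [7, 1], 'y': [1, 7]}
`b = a.copy()` → b = {'x': [7, 1], 'y': [1, 7]}
`b['z'] = [1, 5]` → b = {'x': [7, 1], 'y': [1, 7], 'z': [1, 5]}
`a['x'].append(470)` → a = {'x': [7, 1, 470], 'y': [1, 7]}; b = {'x': [7, 1, 470], 'y': [1, 7], 'z': [1, 5]}
`print(a)` → prints {'x': [7, 1, 470], 'y': [1, 7]}
`print(b)` → prints {'x': [7, 1, 470], 'y': [1, 7], 'z': [1, 5]}

Answer:
{'x': [7, 1, 470], 'y': [1, 7]}
{'x': [7, 1, 470], 'y': [1, 7], 'z': [1, 5]}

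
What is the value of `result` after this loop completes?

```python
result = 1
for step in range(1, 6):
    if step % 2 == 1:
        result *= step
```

Product of odd numbers 1 to 5
`result` takes the values: 1 → 3 → 15

Answer: 15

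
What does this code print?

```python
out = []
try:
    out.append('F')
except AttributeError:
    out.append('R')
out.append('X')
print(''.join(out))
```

Execution trace: 'F' (try body, no exception) → 'X' (after the try/except). Output: FX

Answer: FX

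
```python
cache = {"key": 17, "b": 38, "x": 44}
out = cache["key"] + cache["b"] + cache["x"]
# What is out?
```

Trace:
`cache = {"key": 17, "b": 38, "x": 44}` → cache = {'key': 17, 'b': 38, 'x': 44}
`out = cache["key"] + cache["b"] + cache["x"]` → out = 99
So out = 99

Answer: 99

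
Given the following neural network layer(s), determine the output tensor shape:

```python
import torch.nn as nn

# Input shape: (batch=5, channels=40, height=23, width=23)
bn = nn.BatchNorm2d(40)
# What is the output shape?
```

Input: (5, 40, 23, 23) -> Output: (5, 40, 23, 23)

Answer: (5, 40, 23, 23)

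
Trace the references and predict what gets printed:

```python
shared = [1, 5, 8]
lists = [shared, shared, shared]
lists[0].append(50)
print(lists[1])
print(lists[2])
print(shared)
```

Key concept: list of same reference.
Step by step:
`shared = [1, 5, 8]` → shared = [1, 5, 8]
`lists = [shared, shared, shared]` → lists = [[1, 5, 8], [1, 5, 8], [1, 5, 8]]
`lists[0].append(50)` → shared = [1, 5, 8, 50]; lists = [[1, 5, 8, 50], [1, 5, 8, 50], [1, 5, 8, 50]]
`print(lists[1])` → prints [1, 5, 8, 50]
`print(lists[2])` → prints [1, 5, 8, 50]
`print(shared)` → prints [1, 5, 8, 50]

Answer:
[1, 5, 8, 50]
[1, 5, 8, 50]
[1, 5, 8, 50]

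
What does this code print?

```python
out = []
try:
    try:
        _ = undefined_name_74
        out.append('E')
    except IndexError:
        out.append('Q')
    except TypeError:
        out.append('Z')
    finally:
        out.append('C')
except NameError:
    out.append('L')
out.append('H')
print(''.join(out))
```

Execution trace: 'C' (finally) → 'L' (outer except NameError) → 'H' (after the try/except). Output: CLH

Answer: CLH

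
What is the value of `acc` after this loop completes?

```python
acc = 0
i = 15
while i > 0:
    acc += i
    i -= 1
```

Sum 15 down to 1
`acc` takes the values: 0 → 15 → 29 → 42 → 54 → 65 → 75 → 84 → 92 → 99 → 105 → 110 → 114 → 117 → 119 → 120

Answer: 120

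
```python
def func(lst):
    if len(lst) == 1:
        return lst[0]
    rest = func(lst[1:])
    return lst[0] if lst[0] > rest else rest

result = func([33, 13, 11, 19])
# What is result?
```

Recursive max over [33, 13, 11, 19] = 33

Answer: 33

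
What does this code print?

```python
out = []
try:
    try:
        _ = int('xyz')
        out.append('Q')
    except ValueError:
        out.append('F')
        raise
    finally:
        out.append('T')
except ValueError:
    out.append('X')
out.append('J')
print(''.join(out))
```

Execution trace: 'F' (except ValueError) → 'T' (finally) → 'X' (outer except ValueError) → 'J' (after the try/except). Output: FTXJ

Answer: FTXJ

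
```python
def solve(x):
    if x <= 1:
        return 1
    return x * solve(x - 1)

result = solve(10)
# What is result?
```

solve(10) = 10 * 9 * 8 * 7 * 6 * 5 * 4 * 3 * 2 * 1 = 3628800

Answer: 3628800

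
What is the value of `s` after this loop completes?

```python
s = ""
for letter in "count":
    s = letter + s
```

Reverse 'count'
`s` takes the values: "" → "c" → "oc" → "uoc" → "nuoc" → "tnuoc"

Answer: "tnuoc"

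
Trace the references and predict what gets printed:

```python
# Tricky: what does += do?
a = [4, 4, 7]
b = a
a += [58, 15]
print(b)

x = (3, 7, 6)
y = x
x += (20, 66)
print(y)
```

Key concept: += behavior differs for mutable vs immutable.
Step by step:
`a = [4, 4, 7]` → a = [4, 4, 7]
`b = a` → b = [4, 4, 7] (same object as a)
`a += [58, 15]` → a = [4, 4, 7, 58, 15] (same object as b); b = [4, 4, 7, 58, 15] (same object as a)
`print(b)` → prints [4, 4, 7, 58, 15]
`x = (3, 7, 6)` → x = (3, 7, 6)
`y = x` → y = (3, 7, 6)
`x += (20, 66)` → x = (3, 7, 6, 20, 66)
`print(y)` → prints (3, 7, 6)

Answer:
[4, 4, 7, 58, 15]
(3, 7, 6)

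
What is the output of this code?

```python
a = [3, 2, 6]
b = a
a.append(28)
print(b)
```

Key concept: basic list aliasing.
Step by step:
`a = [3, 2, 6]` → a = [3, 2, 6]
`b = a` → b = [3, 2, 6] (same object as a)
`a.append(28)` → a = [3, 2, 6, 28] (same object as b); b = [3, 2, 6, 28] (same object as a)
`print(b)` → prints [3, 2, 6, 28]

Answer: [3, 2, 6, 28]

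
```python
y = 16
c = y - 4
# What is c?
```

Trace:
`y = 16` → y = 16
`c = y - 4` → c = 12
So c = 12

Answer: 12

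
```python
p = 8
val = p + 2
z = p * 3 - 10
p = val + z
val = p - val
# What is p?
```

Trace:
`p = 8` → p = 8
`val = p + 2` → val = 10
`z = p * 3 - 10` → z = 14
`p = val + z` → p = 24
`val = p - val` → val = 14
So p = 24

Answer: 24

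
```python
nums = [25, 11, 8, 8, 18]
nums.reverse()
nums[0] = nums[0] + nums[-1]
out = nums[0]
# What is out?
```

Trace:
`nums = [25, 11, 8, 8, 18]` → nums = [25, 11, 8, 8, 18]
`nums.reverse()` → nums = [18, 8, 8, 11, 25]
`nums[0] = nums[0] + nums[-1]` → nums = [43, 8, 8, 11, 25]
`out = nums[0]` → out = 43
So out = 43

Answer: 43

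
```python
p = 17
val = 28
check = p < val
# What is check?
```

Trace:
`p = 17` → p = 17
`val = 28` → val = 28
`check = p < val` → check = True
So check = True

Answer: True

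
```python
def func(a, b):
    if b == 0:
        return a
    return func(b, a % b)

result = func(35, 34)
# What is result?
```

func(35, 34) -> func(34, 1) -> func(1, 0) -> 1

Answer: 1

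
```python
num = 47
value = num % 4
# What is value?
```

Trace:
`num = 47` → num = 47
`value = num % 4` → value = 3
So value = 3

Answer: 3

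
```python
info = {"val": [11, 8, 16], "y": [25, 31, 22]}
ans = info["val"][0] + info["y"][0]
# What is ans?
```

Trace:
`info = {"val": [11, 8, 16], "y": [25, 31, 22]}` → info = {'val': [11, 8, 16], 'y': [25, 31, 22]}
`ans = info["val"][0] + info["y"][0]` → ans = 36
So ans = 36

Answer: 36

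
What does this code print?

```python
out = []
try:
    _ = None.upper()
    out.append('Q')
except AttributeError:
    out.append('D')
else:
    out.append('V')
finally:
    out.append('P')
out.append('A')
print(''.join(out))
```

Execution trace: 'D' (except AttributeError) → 'P' (finally) → 'A' (after the try/except). Output: DPA

Answer: DPA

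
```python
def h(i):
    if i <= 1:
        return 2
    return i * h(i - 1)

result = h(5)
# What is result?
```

h(5) = 5 * 4 * 3 * 2 * 2 = 240

Answer: 240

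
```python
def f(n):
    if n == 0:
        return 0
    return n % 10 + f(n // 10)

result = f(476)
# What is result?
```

Sum of digits of 476: 6 + 7 + 4 = 17

Answer: 17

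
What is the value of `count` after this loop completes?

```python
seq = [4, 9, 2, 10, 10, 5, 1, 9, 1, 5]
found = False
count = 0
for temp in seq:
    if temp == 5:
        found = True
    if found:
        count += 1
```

Count elements after first 5 in [4, 9, 2, 10, 10, 5, 1, 9, 1, 5]
`count` takes the values: 0 → 1 → 2 → 3 → 4 → 5

Answer: 5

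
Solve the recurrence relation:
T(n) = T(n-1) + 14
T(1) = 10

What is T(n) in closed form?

Unrolling: T(n) = T(1) + 14·(n-1) = 10 + 14(n-1) = 14n - 4.

Answer: T(n) = 14n - 4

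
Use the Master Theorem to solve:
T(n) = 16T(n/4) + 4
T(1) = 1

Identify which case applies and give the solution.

a=16, b=4, f(n)=4. log_4(16) = 2. Since c=0 < 2, Case 1 applies: T(n) = Θ(n^log_b(a)) = O(n^2).

Answer: O(n^2) - Case 1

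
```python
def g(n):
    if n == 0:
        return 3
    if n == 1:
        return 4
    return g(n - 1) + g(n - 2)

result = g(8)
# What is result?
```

Build up from base cases: g(0)=3, g(1)=4, g(2)=7, g(3)=11, g(4)=18, g(5)=29, g(6)=47, ..., g(8)=123

Answer: 123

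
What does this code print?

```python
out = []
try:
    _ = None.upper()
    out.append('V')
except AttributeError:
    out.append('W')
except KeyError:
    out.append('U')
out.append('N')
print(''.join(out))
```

Execution trace: 'W' (except AttributeError) → 'N' (after the try/except). Output: WN

Answer: WN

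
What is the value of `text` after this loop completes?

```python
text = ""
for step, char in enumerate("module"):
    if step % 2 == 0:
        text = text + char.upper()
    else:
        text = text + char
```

Uppercase even positions in 'module'
`text` takes the values: "" → "M" → "Mo" → "MoD" → "MoDu" → "MoDuL" → "MoDuLe"

Answer: "MoDuLe"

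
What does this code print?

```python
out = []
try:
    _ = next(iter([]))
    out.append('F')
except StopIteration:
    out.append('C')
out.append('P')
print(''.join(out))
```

Execution trace: 'C' (except StopIteration) → 'P' (after the try/except). Output: CP

Answer: CP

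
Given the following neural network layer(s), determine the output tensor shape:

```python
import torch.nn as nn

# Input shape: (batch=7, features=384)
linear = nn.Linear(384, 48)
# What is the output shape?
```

Input: (7, 384) -> Output: (7, 48)

Answer: (7, 48)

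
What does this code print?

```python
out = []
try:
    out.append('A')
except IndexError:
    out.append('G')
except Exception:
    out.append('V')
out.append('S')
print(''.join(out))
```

Execution trace: 'A' (try body, no exception) → 'S' (after the try/except). Output: AS

Answer: AS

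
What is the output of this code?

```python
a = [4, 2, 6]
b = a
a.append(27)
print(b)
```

Key concept: basic list aliasing.
Step by step:
`a = [4, 2, 6]` → a = [4, 2, 6]
`b = a` → b = [4, 2, 6] (same object as a)
`a.append(27)` → a = [4, 2, 6, 27] (same object as b); b = [4, 2, 6, 27] (same object as a)
`print(b)` → prints [4, 2, 6, 27]

Answer: [4, 2, 6, 27]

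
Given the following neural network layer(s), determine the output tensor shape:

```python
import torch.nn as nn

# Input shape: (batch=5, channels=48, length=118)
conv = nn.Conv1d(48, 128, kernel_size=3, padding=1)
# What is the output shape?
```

Input: (5, 48, 118) -> Output: (5, 128, 118)

Answer: (5, 128, 118)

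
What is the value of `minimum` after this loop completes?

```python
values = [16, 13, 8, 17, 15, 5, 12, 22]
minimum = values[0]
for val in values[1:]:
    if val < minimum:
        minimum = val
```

Minimum of [16, 13, 8, 17, 15, 5, 12, 22]
`minimum` takes the values: 16 → 13 → 8 → 5

Answer: 5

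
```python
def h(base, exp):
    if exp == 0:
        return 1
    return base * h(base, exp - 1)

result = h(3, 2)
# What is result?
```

h(3, 2) = 3 * 3 = 9

Answer: 9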